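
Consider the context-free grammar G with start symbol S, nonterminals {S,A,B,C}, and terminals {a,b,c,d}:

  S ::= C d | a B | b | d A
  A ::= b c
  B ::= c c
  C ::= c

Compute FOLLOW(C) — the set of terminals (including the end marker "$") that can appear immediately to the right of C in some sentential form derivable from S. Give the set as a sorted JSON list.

FIRST sets, iterate to fixpoint:
round 1:
  A via A→b c: +{b}
  B via B→c c: +{c}
  C via C→c: +{c}
  S via S→C d: +{c}
  S via S→a B: +{a}
  S via S→b: +{b}
  S via S→d A: +{d}
  FIRST[S]={a,b,c,d}  FIRST[A]={b}  FIRST[B]={c}  FIRST[C]={c}
round 2: (no change)
  FIRST[S]={a,b,c,d}  FIRST[A]={b}  FIRST[B]={c}  FIRST[C]={c}

FOLLOW sets:
seed FOLLOW(S) with $
iter 1:
  S→C d: FOLLOW(C) ⊇ FIRST(d) = {d}; new: +{d}
  S→a B: FOLLOW(B) ⊇ FOLLOW(S) ⊇ {$}; new: +{$}
  S→d A: FOLLOW(A) ⊇ FOLLOW(S) ⊇ {$}; new: +{$}
  S: {$}  A: {$}  B: {$}  C: {d}
iter 2: (stable)
  S: {$}  A: {$}  B: {$}  C: {d}

FOLLOW(C) = ["d"]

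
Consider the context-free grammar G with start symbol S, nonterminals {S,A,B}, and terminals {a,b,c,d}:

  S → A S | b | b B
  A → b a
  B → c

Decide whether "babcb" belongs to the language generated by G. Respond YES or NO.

CNF form of G:
  S -> A S | T0 B | b
  A -> T0 T1
  B -> c
  T0 -> b
  T1 -> a

CYK table (by increasing span):
  cell(0,0) b: {S,T0}  orig:{S}
  cell(1,1) a: {T1}  orig:{}
  cell(2,2) b: {S,T0}  orig:{S}
  cell(3,3) c: {B}
  cell(4,4) b: {S,T0}  orig:{S}
  cell(0,1) ba: {A}
  cell(1,2) ab: ∅
  cell(2,3) bc: {S}
  cell(3,4) cb: ∅
  cell(0,2) bab: {S}
  cell(1,3) abc: ∅
  cell(2,4) bcb: ∅
  cell(0,3) babc: {S}
  cell(1,4) abcb: ∅
  cell(0,4) babcb: ∅

S ∉ T[0,4] ⇒ NO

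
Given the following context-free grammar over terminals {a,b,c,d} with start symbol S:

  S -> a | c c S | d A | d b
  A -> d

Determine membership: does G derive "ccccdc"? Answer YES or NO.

Convert to CNF:
  S -> T0 X3 | T1 A | T1 T2 | a
  A -> d
  T0 -> c
  T1 -> d
  T2 -> b
  X3 -> T0 S

CYK fill:
  cell(0,0) c: {T0}  orig:{}
  cell(1,1) c: {T0}  orig:{}
  cell(2,2) c: {T0}  orig:{}
  cell(3,3) c: {T0}  orig:{}
  cell(4,4) d: {A,T1}  orig:{A}
  cell(5,5) c: {T0}  orig:{}
  cell(0,1) cc: ∅
  cell(1,2) cc: ∅
  cell(2,3) cc: ∅
  cell(3,4) cd: ∅
  cell(4,5) dc: ∅
  cell(0,2) ccc: ∅
  cell(1,3) ccc: ∅
  cell(2,4) ccd: ∅
  cell(3,5) cdc: ∅
  cell(0,3) cccc: ∅
  cell(1,4) cccd: ∅
  cell(2,5) ccdc: ∅
  cell(0,4) ccccd: ∅
  cell(1,5) cccdc: ∅
  cell(0,5) ccccdc: ∅

S ∉ T[0,5] ⇒ NO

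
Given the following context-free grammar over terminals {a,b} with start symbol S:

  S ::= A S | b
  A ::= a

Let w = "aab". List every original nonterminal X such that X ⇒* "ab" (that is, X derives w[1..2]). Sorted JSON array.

CNF form of G:
  S -> A S | b
  A -> a

Fill CYK table bottom-up (cells [i..j] with 1 ≤ i ≤ j ≤ 2 only):
  cell(1,1) a: {A}
  cell(2,2) b: {S}
  cell(1,2) ab: {S}

Original NTs in T[1,2] deriving "ab": ["S"]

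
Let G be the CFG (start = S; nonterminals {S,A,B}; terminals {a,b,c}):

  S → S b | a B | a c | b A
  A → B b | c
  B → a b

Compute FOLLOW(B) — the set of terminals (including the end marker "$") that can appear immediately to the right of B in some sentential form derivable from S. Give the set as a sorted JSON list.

Compute FIRST by fixpoint:
iter 1:
  A via A→c: +{c}
  B via B→a b: +{a}
  S via S→a B: +{a}
  S via S→b A: +{b}
  S: {a,b}  A: {c}  B: {a}
iter 2:
  A via A→B b: +{a}
  S: {a,b}  A: {a,c}  B: {a}
iter 3: (stable)
  S: {a,b}  A: {a,c}  B: {a}

FOLLOW sets:
initialize: $ ∈ FOLLOW(S)
[1]
  A→B b: FOLLOW(B) ⊇ FIRST(b) = {b}; new: +{b}
  S→S b: FOLLOW(S) ⊇ FIRST(b) = {b}; new: +{b}
  S→a B: FOLLOW(B) ⊇ FOLLOW(S) ⊇ {$,b}; new: +{$}
  S→b A: FOLLOW(A) ⊇ FOLLOW(S) ⊇ {$,b}; new: +{$,b}
  FOLLOW(S)={$,b}  FOLLOW(A)={$,b}  FOLLOW(B)={$,b}
[2] (stable)
  FOLLOW(S)={$,b}  FOLLOW(A)={$,b}  FOLLOW(B)={$,b}

FOLLOW(B) = ["$", "b"]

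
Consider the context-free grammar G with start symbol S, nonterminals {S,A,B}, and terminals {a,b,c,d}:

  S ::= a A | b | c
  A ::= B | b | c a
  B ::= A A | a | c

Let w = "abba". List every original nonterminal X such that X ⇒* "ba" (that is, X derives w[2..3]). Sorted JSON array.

CNF form of G:
  S -> T1 A | b | c
  A -> A A | T0 T1 | a | b | c
  B -> A A | a | c
  T0 -> c
  T1 -> a

Fill CYK table bottom-up (cells [i..j] with 2 ≤ i ≤ j ≤ 3 only):
  cell(2,2) b: {A,S}
  cell(3,3) a: {A,B,T1}  orig:{A,B}
  cell(2,3) ba: {A,B}

Original NTs in T[2,3] deriving "ba": ["A", "B"]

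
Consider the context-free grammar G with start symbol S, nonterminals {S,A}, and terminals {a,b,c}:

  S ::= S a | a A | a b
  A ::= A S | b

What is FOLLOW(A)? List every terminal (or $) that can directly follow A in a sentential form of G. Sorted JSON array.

FIRST iteration:
round 1:
  A via A→b: +{b}
  S via S→a A: +{a}
  FIRST[S]={a}  FIRST[A]={b}
round 2: — fixpoint
  FIRST[S]={a}  FIRST[A]={b}

FOLLOW sets:
FOLLOW(S) := {$}
iter 1:
  A→A S: FOLLOW(A) ⊇ FIRST(S) = {a}; new: +{a}
  A→A S: FOLLOW(S) ⊇ FOLLOW(A) ⊇ {a}; new: +{a}
  S→a A: FOLLOW(A) ⊇ FOLLOW(S) ⊇ {$,a}; new: +{$}
  S: {$,a}  A: {$,a}
iter 2: (stable)
  S: {$,a}  A: {$,a}

FOLLOW(A) = ["$", "a"]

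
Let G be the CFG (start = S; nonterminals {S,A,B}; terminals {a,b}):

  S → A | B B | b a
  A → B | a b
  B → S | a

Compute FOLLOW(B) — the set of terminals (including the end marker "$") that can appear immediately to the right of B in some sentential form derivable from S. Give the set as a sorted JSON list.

FIRST sets, iterate to fixpoint:
[1]
  A via A→a b: +{a}
  B via B→a: +{a}
  S via S→A: +{a}
  S via S→b a: +{b}
  FIRST[S]={a,b}  FIRST[A]={a}  FIRST[B]={a}
[2]
  B via B→S: +{b}
  FIRST[S]={a,b}  FIRST[A]={a}  FIRST[B]={a,b}
[3]
  A via A→B: +{b}
  FIRST[S]={a,b}  FIRST[A]={a,b}  FIRST[B]={a,b}
[4] done
  FIRST[S]={a,b}  FIRST[A]={a,b}  FIRST[B]={a,b}

FOLLOW sets:
FOLLOW(S) := {$}
iter 1:
  S→A: FOLLOW(A) ⊇ FOLLOW(S) ⊇ {$}; new: +{$}
  S→B B: FOLLOW(B) ⊇ FIRST(B) = {a,b}; new: +{a,b}
  S→B B: FOLLOW(B) ⊇ FOLLOW(S) ⊇ {$}; new: +{$}
  FOLLOW(S)={$}  FOLLOW(A)={$}  FOLLOW(B)={$,a,b}
iter 2:
  B→S: FOLLOW(S) ⊇ FOLLOW(B) ⊇ {$,a,b}; new: +{a,b}
  S→A: FOLLOW(A) ⊇ FOLLOW(S) ⊇ {$,a,b}; new: +{a,b}
  FOLLOW(S)={$,a,b}  FOLLOW(A)={$,a,b}  FOLLOW(B)={$,a,b}
iter 3: (no change)
  FOLLOW(S)={$,a,b}  FOLLOW(A)={$,a,b}  FOLLOW(B)={$,a,b}

FOLLOW(B) = ["$", "a", "b"]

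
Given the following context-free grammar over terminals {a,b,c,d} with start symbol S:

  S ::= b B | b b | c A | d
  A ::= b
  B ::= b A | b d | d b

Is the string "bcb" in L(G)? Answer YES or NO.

CNF form of G:
  S -> T0 B | T0 T0 | T2 A | d
  A -> b
  B -> T0 A | T0 T1 | T1 T0
  T0 -> b
  T1 -> d
  T2 -> c

CYK table (by increasing span):
  cell(0,0) b: {A,T0}  orig:{A}
  cell(1,1) c: {T2}  orig:{}
  cell(2,2) b: {A,T0}  orig:{A}
  cell(0,1) bc: ∅
  cell(1,2) cb: {S}
  cell(0,2) bcb: ∅

S ∉ T[0,2] ⇒ NO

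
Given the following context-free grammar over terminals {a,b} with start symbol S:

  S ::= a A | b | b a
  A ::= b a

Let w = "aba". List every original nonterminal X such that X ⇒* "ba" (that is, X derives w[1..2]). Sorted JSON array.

CNF form of G:
  S -> T0 T1 | T1 A | b
  A -> T0 T1
  T0 -> b
  T1 -> a

Fill CYK table bottom-up — only the sub-triangle for w[1..2]:
  T[1,1] 'b' = {S,T0}  orig:{S}
  T[2,2] 'a' = {T1}  orig:{}
  T[1,2] 'ba' = {A,S}

Original NTs in T[1,2] deriving "ba": ["A", "S"]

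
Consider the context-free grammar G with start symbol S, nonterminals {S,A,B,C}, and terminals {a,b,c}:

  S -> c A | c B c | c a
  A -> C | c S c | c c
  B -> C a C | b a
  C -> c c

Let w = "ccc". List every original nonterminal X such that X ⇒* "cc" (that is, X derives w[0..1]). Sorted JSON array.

Convert to CNF:
  S -> T0 A | T0 T1 | T0 X5
  A -> T0 T0 | T0 X3
  B -> C X4 | T2 T1
  C -> T0 T0
  T0 -> c
  T1 -> a
  T2 -> b
  X3 -> S T0
  X4 -> T1 C
  X5 -> B T0

CYK table (by increasing span) — only the sub-triangle for w[0..1]:
  cell(0,0) c: {T0}  orig:{}
  cell(1,1) c: {T0}  orig:{}
  cell(0,1) cc: {A,C}

Original NTs in T[0,1] deriving "cc": ["A", "C"]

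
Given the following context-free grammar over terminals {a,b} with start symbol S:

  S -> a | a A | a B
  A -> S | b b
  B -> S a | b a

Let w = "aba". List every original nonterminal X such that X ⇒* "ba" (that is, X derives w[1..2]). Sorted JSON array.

CNF form of G:
  S -> T0 A | T0 B | a
  A -> T0 A | T0 B | T1 T1 | a
  B -> S T0 | T1 T0
  T0 -> a
  T1 -> b

CYK table (by increasing span), restricted to cells inside w[1..2]:
  T[1,1] 'b' = {T1}  orig:{}
  T[2,2] 'a' = {A,S,T0}  orig:{A,S}
  T[1,2] 'ba' = {B}

Original NTs in T[1,2] deriving "ba": ["B"]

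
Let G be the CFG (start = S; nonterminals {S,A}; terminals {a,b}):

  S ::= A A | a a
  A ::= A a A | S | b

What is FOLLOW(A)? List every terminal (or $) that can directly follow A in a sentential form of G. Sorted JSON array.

FIRST sets, iterate to fixpoint:
iter 1:
  A via A→b: +{b}
  S via S→A A: +{b}
  S via S→a a: +{a}
  FIRST[S]={a,b}  FIRST[A]={b}
iter 2:
  A via A→S: +{a}
  FIRST[S]={a,b}  FIRST[A]={a,b}
iter 3: (no change)
  FIRST[S]={a,b}  FIRST[A]={a,b}

FOLLOW iteration:
initialize: $ ∈ FOLLOW(S)
pass 1:
  A→A a A: FOLLOW(A) ⊇ FIRST(a) = {a}; new: +{a}
  A→S: FOLLOW(S) ⊇ FOLLOW(A) ⊇ {a}; new: +{a}
  S→A A: FOLLOW(A) ⊇ FIRST(A) = {a,b}; new: +{b}
  S→A A: FOLLOW(A) ⊇ FOLLOW(S) ⊇ {$,a}; new: +{$}
  S: {$,a}  A: {$,a,b}
pass 2:
  A→S: FOLLOW(S) ⊇ FOLLOW(A) ⊇ {$,a,b}; new: +{b}
  S: {$,a,b}  A: {$,a,b}
pass 3: done
  S: {$,a,b}  A: {$,a,b}

FOLLOW(A) = ["$", "a", "b"]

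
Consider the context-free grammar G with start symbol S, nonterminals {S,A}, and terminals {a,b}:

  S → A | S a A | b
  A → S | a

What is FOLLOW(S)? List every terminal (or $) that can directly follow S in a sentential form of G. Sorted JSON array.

FIRST sets, iterate to fixpoint:
pass 1:
  A via A→a: +{a}
  S via S→A: +{a}
  S via S→b: +{b}
  FIRST[S]={a,b}  FIRST[A]={a}
pass 2:
  A via A→S: +{b}
  FIRST[S]={a,b}  FIRST[A]={a,b}
pass 3: (stable)
  FIRST[S]={a,b}  FIRST[A]={a,b}

FOLLOW iteration:
FOLLOW(S) := {$}
[1]
  S→A: FOLLOW(A) ⊇ FOLLOW(S) ⊇ {$}; new: +{$}
  S→S a A: FOLLOW(S) ⊇ FIRST(a) = {a}; new: +{a}
  S→S a A: FOLLOW(A) ⊇ FOLLOW(S) ⊇ {$,a}; new: +{a}
  FOLLOW[S]={$,a}  FOLLOW[A]={$,a}
[2] (no change)
  FOLLOW[S]={$,a}  FOLLOW[A]={$,a}

FOLLOW(S) = ["$", "a"]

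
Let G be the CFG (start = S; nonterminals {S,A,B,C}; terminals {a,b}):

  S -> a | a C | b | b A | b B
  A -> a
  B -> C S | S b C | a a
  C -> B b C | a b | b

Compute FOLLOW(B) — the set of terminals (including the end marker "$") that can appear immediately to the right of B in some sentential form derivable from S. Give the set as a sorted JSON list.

FIRST sets, iterate to fixpoint:
pass 1:
  A via A→a: +{a}
  B via B→a a: +{a}
  C via C→B b C: +{a}
  C via C→b: +{b}
  S via S→a: +{a}
  S via S→b: +{b}
  S: {a,b}  A: {a}  B: {a}  C: {a,b}
pass 2:
  B via B→C S: +{b}
  S: {a,b}  A: {a}  B: {a,b}  C: {a,b}
pass 3: (stable)
  S: {a,b}  A: {a}  B: {a,b}  C: {a,b}

FOLLOW iteration:
seed FOLLOW(S) with $
[1]
  B→C S: FOLLOW(C) ⊇ FIRST(S) = {a,b}; new: +{a,b}
  B→S b C: FOLLOW(S) ⊇ FIRST(b) = {b}; new: +{b}
  C→B b C: FOLLOW(B) ⊇ FIRST(b) = {b}; new: +{b}
  S→a C: FOLLOW(C) ⊇ FOLLOW(S) ⊇ {$,b}; new: +{$}
  S→b A: FOLLOW(A) ⊇ FOLLOW(S) ⊇ {$,b}; new: +{$,b}
  S→b B: FOLLOW(B) ⊇ FOLLOW(S) ⊇ {$,b}; new: +{$}
  FOLLOW(S)={$,b}  FOLLOW(A)={$,b}  FOLLOW(B)={$,b}  FOLLOW(C)={$,a,b}
[2] done
  FOLLOW(S)={$,b}  FOLLOW(A)={$,b}  FOLLOW(B)={$,b}  FOLLOW(C)={$,a,b}

FOLLOW(B) = ["$", "b"]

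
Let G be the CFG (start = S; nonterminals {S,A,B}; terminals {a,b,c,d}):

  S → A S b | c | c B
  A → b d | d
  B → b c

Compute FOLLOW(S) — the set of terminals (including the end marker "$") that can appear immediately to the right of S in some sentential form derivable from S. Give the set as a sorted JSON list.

Compute FIRST by fixpoint:
round 1:
  A via A→b d: +{b}
  A via A→d: +{d}
  B via B→b c: +{b}
  S via S→A S b: +{b,d}
  S via S→c: +{c}
  FIRST(S)={b,c,d}  FIRST(A)={b,d}  FIRST(B)={b}
round 2: (no change)
  FIRST(S)={b,c,d}  FIRST(A)={b,d}  FIRST(B)={b}

FOLLOW iteration:
FOLLOW(S) := {$}
pass 1:
  S→A S b: FOLLOW(A) ⊇ FIRST(S) = {b,c,d}; new: +{b,c,d}
  S→A S b: FOLLOW(S) ⊇ FIRST(b) = {b}; new: +{b}
  S→c B: FOLLOW(B) ⊇ FOLLOW(S) ⊇ {$,b}; new: +{$,b}
  FOLLOW(S)={$,b}  FOLLOW(A)={b,c,d}  FOLLOW(B)={$,b}
pass 2: done
  FOLLOW(S)={$,b}  FOLLOW(A)={b,c,d}  FOLLOW(B)={$,b}

FOLLOW(S) = ["$", "b"]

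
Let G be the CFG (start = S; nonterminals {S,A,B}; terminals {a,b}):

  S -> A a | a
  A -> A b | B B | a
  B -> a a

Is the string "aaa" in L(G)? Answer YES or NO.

CNF form of G:
  S -> A T1 | a
  A -> A T0 | B B | a
  B -> T1 T1
  T0 -> b
  T1 -> a

CYK table (by increasing span):
  cell(0,0) a: {A,S,T1}  orig:{A,S}
  cell(1,1) a: {A,S,T1}  orig:{A,S}
  cell(2,2) a: {A,S,T1}  orig:{A,S}
  cell(0,1) aa: {B,S}
  cell(1,2) aa: {B,S}
  cell(0,2) aaa: ∅

S ∉ T[0,2] ⇒ NO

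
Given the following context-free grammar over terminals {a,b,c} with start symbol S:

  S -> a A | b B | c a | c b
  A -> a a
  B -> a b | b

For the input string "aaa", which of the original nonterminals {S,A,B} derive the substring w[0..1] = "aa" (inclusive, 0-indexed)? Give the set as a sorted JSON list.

Convert to CNF:
  S -> T0 A | T1 B | T2 T0 | T2 T1
  A -> T0 T0
  B -> T0 T1 | b
  T0 -> a
  T1 -> b
  T2 -> c

Fill CYK table bottom-up (cells [i..j] with 0 ≤ i ≤ j ≤ 1 only):
  [0..0]={T0}  "a"  orig:{}
  [1..1]={T0}  "a"  orig:{}
  [0..1]={A}  "aa"

Original NTs in T[0,1] deriving "aa": ["A"]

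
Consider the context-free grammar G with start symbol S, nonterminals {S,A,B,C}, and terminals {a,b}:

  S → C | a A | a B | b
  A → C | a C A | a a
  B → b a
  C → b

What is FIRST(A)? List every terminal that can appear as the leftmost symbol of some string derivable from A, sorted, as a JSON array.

FIRST iteration:
pass 1:
  A via A→a C A: +{a}
  B via B→b a: +{b}
  C via C→b: +{b}
  S via S→C: +{b}
  S via S→a A: +{a}
  FIRST(S)={a,b}  FIRST(A)={a}  FIRST(B)={b}  FIRST(C)={b}
pass 2:
  A via A→C: +{b}
  FIRST(S)={a,b}  FIRST(A)={a,b}  FIRST(B)={b}  FIRST(C)={b}
pass 3: (stable)
  FIRST(S)={a,b}  FIRST(A)={a,b}  FIRST(B)={b}  FIRST(C)={b}

FIRST(A) = ["a", "b"]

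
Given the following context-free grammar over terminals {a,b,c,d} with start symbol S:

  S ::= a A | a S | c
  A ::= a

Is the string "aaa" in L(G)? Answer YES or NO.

CNF form of G:
  S -> T0 A | T0 S | c
  A -> a
  T0 -> a

Fill CYK table bottom-up:
  [0..0]={A,T0}  "a"  orig:{A}
  [1..1]={A,T0}  "a"  orig:{A}
  [2..2]={A,T0}  "a"  orig:{A}
  [0..1]={S}  "aa"
  [1..2]={S}  "aa"
  [0..2]={S}  "aaa"

S ∈ T[0,2] ⇒ YES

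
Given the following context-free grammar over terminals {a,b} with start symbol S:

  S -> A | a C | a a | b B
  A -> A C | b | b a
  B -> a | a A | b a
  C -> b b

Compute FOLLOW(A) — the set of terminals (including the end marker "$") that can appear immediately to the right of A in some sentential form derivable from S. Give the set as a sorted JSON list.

FIRST sets, iterate to fixpoint:
round 1:
  A via A→b: +{b}
  B via B→a: +{a}
  B via B→b a: +{b}
  C via C→b b: +{b}
  S via S→A: +{b}
  S via S→a C: +{a}
  FIRST(S)={a,b}  FIRST(A)={b}  FIRST(B)={a,b}  FIRST(C)={b}
round 2: done
  FIRST(S)={a,b}  FIRST(A)={b}  FIRST(B)={a,b}  FIRST(C)={b}

FOLLOW sets:
FOLLOW(S) := {$}
pass 1:
  A→A C: FOLLOW(A) ⊇ FIRST(C) = {b}; new: +{b}
  A→A C: FOLLOW(C) ⊇ FOLLOW(A) ⊇ {b}; new: +{b}
  S→A: FOLLOW(A) ⊇ FOLLOW(S) ⊇ {$}; new: +{$}
  S→a C: FOLLOW(C) ⊇ FOLLOW(S) ⊇ {$}; new: +{$}
  S→b B: FOLLOW(B) ⊇ FOLLOW(S) ⊇ {$}; new: +{$}
  S: {$}  A: {$,b}  B: {$}  C: {$,b}
pass 2: (stable)
  S: {$}  A: {$,b}  B: {$}  C: {$,b}

FOLLOW(A) = ["$", "b"]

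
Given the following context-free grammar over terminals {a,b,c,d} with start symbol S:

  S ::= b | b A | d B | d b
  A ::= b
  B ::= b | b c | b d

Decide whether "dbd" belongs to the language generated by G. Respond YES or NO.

CNF form of G:
  S -> T0 A | T2 B | T2 T0 | b
  A -> b
  B -> T0 T1 | T0 T2 | b
  T0 -> b
  T1 -> c
  T2 -> d

Fill CYK table bottom-up:
  [0..0]={T2}  "d"  orig:{}
  [1..1]={A,B,S,T0}  "b"  orig:{A,B,S}
  [2..2]={T2}  "d"  orig:{}
  [0..1]={S}  "db"
  [1..2]={B}  "bd"
  [0..2]={S}  "dbd"

S ∈ T[0,2] ⇒ YES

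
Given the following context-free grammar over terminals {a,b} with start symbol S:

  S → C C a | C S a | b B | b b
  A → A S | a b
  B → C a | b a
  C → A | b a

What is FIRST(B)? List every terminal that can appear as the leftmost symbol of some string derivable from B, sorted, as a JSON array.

FIRST sets, iterate to fixpoint:
[1]
  A via A→a b: +{a}
  B via B→b a: +{b}
  C via C→A: +{a}
  C via C→b a: +{b}
  S via S→C C a: +{a,b}
  S: {a,b}  A: {a}  B: {b}  C: {a,b}
[2]
  B via B→C a: +{a}
  S: {a,b}  A: {a}  B: {a,b}  C: {a,b}
[3] (no change)
  S: {a,b}  A: {a}  B: {a,b}  C: {a,b}

FIRST(B) = ["a", "b"]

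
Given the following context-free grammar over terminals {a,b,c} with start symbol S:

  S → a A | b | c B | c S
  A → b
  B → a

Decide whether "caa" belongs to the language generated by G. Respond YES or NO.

CNF form of G:
  S -> T0 A | T1 B | T1 S | b
  A -> b
  B -> a
  T0 -> a
  T1 -> c

CYK table (by increasing span):
  [0..0]={T1}  "c"  orig:{}
  [1..1]={B,T0}  "a"  orig:{B}
  [2..2]={B,T0}  "a"  orig:{B}
  [0..1]={S}  "ca"
  [1..2]=∅  "aa"
  [0..2]=∅  "caa"

S ∉ T[0,2] ⇒ NO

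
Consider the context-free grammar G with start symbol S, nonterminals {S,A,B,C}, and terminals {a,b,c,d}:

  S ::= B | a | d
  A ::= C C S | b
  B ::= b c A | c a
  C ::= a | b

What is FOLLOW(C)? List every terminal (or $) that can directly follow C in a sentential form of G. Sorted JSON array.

Compute FIRST by fixpoint:
pass 1:
  A via A→b: +{b}
  B via B→b c A: +{b}
  B via B→c a: +{c}
  C via C→a: +{a}
  C via C→b: +{b}
  S via S→B: +{b,c}
  S via S→a: +{a}
  S via S→d: +{d}
  S: {a,b,c,d}  A: {b}  B: {b,c}  C: {a,b}
pass 2:
  A via A→C C S: +{a}
  S: {a,b,c,d}  A: {a,b}  B: {b,c}  C: {a,b}
pass 3: (no change)
  S: {a,b,c,d}  A: {a,b}  B: {b,c}  C: {a,b}

FOLLOW iteration:
initialize: $ ∈ FOLLOW(S)
pass 1:
  A→C C S: FOLLOW(C) ⊇ FIRST(C) = {a,b}; new: +{a,b}
  A→C C S: FOLLOW(C) ⊇ FIRST(S) = {a,b,c,d}; new: +{c,d}
  S→B: FOLLOW(B) ⊇ FOLLOW(S) ⊇ {$}; new: +{$}
  FOLLOW[S]={$}  FOLLOW[A]={}  FOLLOW[B]={$}  FOLLOW[C]={a,b,c,d}
pass 2:
  B→b c A: FOLLOW(A) ⊇ FOLLOW(B) ⊇ {$}; new: +{$}
  FOLLOW[S]={$}  FOLLOW[A]={$}  FOLLOW[B]={$}  FOLLOW[C]={a,b,c,d}
pass 3: done
  FOLLOW[S]={$}  FOLLOW[A]={$}  FOLLOW[B]={$}  FOLLOW[C]={a,b,c,d}

FOLLOW(C) = ["a", "b", "c", "d"]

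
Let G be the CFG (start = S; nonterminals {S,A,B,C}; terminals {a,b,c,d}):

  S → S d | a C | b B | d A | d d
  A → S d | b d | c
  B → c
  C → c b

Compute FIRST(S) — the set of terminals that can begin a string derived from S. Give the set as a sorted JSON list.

Compute FIRST by fixpoint:
iter 1:
  A via A→b d: +{b}
  A via A→c: +{c}
  B via B→c: +{c}
  C via C→c b: +{c}
  S via S→a C: +{a}
  S via S→b B: +{b}
  S via S→d A: +{d}
  FIRST(S)={a,b,d}  FIRST(A)={b,c}  FIRST(B)={c}  FIRST(C)={c}
iter 2:
  A via A→S d: +{a,d}
  FIRST(S)={a,b,d}  FIRST(A)={a,b,c,d}  FIRST(B)={c}  FIRST(C)={c}
iter 3: (no change)
  FIRST(S)={a,b,d}  FIRST(A)={a,b,c,d}  FIRST(B)={c}  FIRST(C)={c}

FIRST(S) = ["a", "b", "d"]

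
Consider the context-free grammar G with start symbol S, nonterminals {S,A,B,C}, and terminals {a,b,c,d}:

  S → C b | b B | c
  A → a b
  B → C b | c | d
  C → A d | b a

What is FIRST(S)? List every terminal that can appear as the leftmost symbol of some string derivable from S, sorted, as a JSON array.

Compute FIRST by fixpoint:
iter 1:
  A via A→a b: +{a}
  B via B→c: +{c}
  B via B→d: +{d}
  C via C→A d: +{a}
  C via C→b a: +{b}
  S via S→C b: +{a,b}
  S via S→c: +{c}
  S: {a,b,c}  A: {a}  B: {c,d}  C: {a,b}
iter 2:
  B via B→C b: +{a,b}
  S: {a,b,c}  A: {a}  B: {a,b,c,d}  C: {a,b}
iter 3: — fixpoint
  S: {a,b,c}  A: {a}  B: {a,b,c,d}  C: {a,b}

FIRST(S) = ["a", "b", "c"]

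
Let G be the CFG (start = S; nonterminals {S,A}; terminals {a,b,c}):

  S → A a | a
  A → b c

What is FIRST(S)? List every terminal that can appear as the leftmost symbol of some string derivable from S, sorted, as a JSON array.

Compute FIRST by fixpoint:
iter 1:
  A via A→b c: +{b}
  S via S→A a: +{b}
  S via S→a: +{a}
  S: {a,b}  A: {b}
iter 2: done
  S: {a,b}  A: {b}

FIRST(S) = ["a", "b"]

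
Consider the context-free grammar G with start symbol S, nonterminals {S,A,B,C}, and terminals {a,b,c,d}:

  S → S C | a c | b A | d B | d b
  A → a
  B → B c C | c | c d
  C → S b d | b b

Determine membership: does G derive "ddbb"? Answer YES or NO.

CNF form of G:
  S -> S C | T1 B | T1 T2 | T2 A | T3 T0
  A -> a
  B -> B X4 | T0 T1 | c
  C -> S X5 | T2 T2
  T0 -> c
  T1 -> d
  T2 -> b
  T3 -> a
  X4 -> T0 C
  X5 -> T2 T1

CYK table (by increasing span):
  T[0,0] 'd' = {T1}  orig:{}
  T[1,1] 'd' = {T1}  orig:{}
  T[2,2] 'b' = {T2}  orig:{}
  T[3,3] 'b' = {T2}  orig:{}
  T[0,1] 'dd' = ∅
  T[1,2] 'db' = {S}
  T[2,3] 'bb' = {C}
  T[0,2] 'ddb' = ∅
  T[1,3] 'dbb' = ∅
  T[0,3] 'ddbb' = ∅

S ∉ T[0,3] ⇒ NO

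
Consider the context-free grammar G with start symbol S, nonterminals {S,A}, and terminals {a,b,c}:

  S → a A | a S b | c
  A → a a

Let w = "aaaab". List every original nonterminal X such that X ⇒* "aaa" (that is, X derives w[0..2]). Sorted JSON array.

CNF form of G:
  S -> T0 A | T0 X2 | c
  A -> T0 T0
  T0 -> a
  T1 -> b
  X2 -> S T1

Fill CYK table bottom-up — only the sub-triangle for w[0..2]:
  [0..0]={T0}  "a"  orig:{}
  [1..1]={T0}  "a"  orig:{}
  [2..2]={T0}  "a"  orig:{}
  [0..1]={A}  "aa"
  [1..2]={A}  "aa"
  [0..2]={S}  "aaa"

Original NTs in T[0,2] deriving "aaa": ["S"]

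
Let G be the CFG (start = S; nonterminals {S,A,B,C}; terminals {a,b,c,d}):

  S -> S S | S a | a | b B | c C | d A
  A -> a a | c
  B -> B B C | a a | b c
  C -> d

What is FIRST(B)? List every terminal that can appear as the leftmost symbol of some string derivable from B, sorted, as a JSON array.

FIRST sets, iterate to fixpoint:
pass 1:
  A via A→a a: +{a}
  A via A→c: +{c}
  B via B→a a: +{a}
  B via B→b c: +{b}
  C via C→d: +{d}
  S via S→a: +{a}
  S via S→b B: +{b}
  S via S→c C: +{c}
  S via S→d A: +{d}
  FIRST(S)={a,b,c,d}  FIRST(A)={a,c}  FIRST(B)={a,b}  FIRST(C)={d}
pass 2: done
  FIRST(S)={a,b,c,d}  FIRST(A)={a,c}  FIRST(B)={a,b}  FIRST(C)={d}

FIRST(B) = ["a", "b"]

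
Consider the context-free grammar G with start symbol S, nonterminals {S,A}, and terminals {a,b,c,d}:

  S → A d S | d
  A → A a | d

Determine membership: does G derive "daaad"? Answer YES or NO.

CNF form of G:
  S -> A X2 | d
  A -> A T0 | d
  T0 -> a
  T1 -> d
  X2 -> T1 S

Fill CYK table bottom-up:
  cell(0,0) d: {A,S,T1}  orig:{A,S}
  cell(1,1) a: {T0}  orig:{}
  cell(2,2) a: {T0}  orig:{}
  cell(3,3) a: {T0}  orig:{}
  cell(4,4) d: {A,S,T1}  orig:{A,S}
  cell(0,1) da: {A}
  cell(1,2) aa: ∅
  cell(2,3) aa: ∅
  cell(3,4) ad: ∅
  cell(0,2) daa: {A}
  cell(1,3) aaa: ∅
  cell(2,4) aad: ∅
  cell(0,3) daaa: {A}
  cell(1,4) aaad: ∅
  cell(0,4) daaad: ∅

S ∉ T[0,4] ⇒ NO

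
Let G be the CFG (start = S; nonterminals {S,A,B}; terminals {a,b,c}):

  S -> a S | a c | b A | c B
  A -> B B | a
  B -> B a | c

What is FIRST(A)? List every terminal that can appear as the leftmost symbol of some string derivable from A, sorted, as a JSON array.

FIRST sets, iterate to fixpoint:
iter 1:
  A via A→a: +{a}
  B via B→c: +{c}
  S via S→a S: +{a}
  S via S→b A: +{b}
  S via S→c B: +{c}
  S: {a,b,c}  A: {a}  B: {c}
iter 2:
  A via A→B B: +{c}
  S: {a,b,c}  A: {a,c}  B: {c}
iter 3: done
  S: {a,b,c}  A: {a,c}  B: {c}

FIRST(A) = ["a", "c"]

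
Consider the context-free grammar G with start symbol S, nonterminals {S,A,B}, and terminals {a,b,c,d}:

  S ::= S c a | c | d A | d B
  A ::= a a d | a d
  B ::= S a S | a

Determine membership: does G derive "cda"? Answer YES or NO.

Convert to CNF:
  S -> S X5 | T1 A | T1 B | c
  A -> T0 T1 | T0 X3
  B -> S X4 | a
  T0 -> a
  T1 -> d
  T2 -> c
  X3 -> T0 T1
  X4 -> T0 S
  X5 -> T2 T0

CYK table (by increasing span):
  [0..0]={S,T2}  "c"  orig:{S}
  [1..1]={T1}  "d"  orig:{}
  [2..2]={B,T0}  "a"  orig:{B}
  [0..1]=∅  "cd"
  [1..2]={S}  "da"
  [0..2]=∅  "cda"

S ∉ T[0,2] ⇒ NO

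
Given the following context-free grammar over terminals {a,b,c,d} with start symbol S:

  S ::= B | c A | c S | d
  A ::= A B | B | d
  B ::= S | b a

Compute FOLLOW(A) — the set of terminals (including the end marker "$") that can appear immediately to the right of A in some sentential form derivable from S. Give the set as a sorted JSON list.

FIRST sets, iterate to fixpoint:
iter 1:
  A via A→d: +{d}
  B via B→b a: +{b}
  S via S→B: +{b}
  S via S→c A: +{c}
  S via S→d: +{d}
  S: {b,c,d}  A: {d}  B: {b}
iter 2:
  A via A→B: +{b}
  B via B→S: +{c,d}
  S: {b,c,d}  A: {b,d}  B: {b,c,d}
iter 3:
  A via A→B: +{c}
  S: {b,c,d}  A: {b,c,d}  B: {b,c,d}
iter 4: (stable)
  S: {b,c,d}  A: {b,c,d}  B: {b,c,d}

FOLLOW iteration:
FOLLOW(S) := {$}
round 1:
  A→A B: FOLLOW(A) ⊇ FIRST(B) = {b,c,d}; new: +{b,c,d}
  A→A B: FOLLOW(B) ⊇ FOLLOW(A) ⊇ {b,c,d}; new: +{b,c,d}
  B→S: FOLLOW(S) ⊇ FOLLOW(B) ⊇ {b,c,d}; new: +{b,c,d}
  S→B: FOLLOW(B) ⊇ FOLLOW(S) ⊇ {$,b,c,d}; new: +{$}
  S→c A: FOLLOW(A) ⊇ FOLLOW(S) ⊇ {$,b,c,d}; new: +{$}
  FOLLOW(S)={$,b,c,d}  FOLLOW(A)={$,b,c,d}  FOLLOW(B)={$,b,c,d}
round 2: (stable)
  FOLLOW(S)={$,b,c,d}  FOLLOW(A)={$,b,c,d}  FOLLOW(B)={$,b,c,d}

FOLLOW(A) = ["$", "b", "c", "d"]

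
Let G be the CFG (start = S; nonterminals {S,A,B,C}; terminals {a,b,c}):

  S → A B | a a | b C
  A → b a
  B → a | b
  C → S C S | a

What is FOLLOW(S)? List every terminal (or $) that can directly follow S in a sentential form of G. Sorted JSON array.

Compute FIRST by fixpoint:
round 1:
  A via A→b a: +{b}
  B via B→a: +{a}
  B via B→b: +{b}
  C via C→a: +{a}
  S via S→A B: +{b}
  S via S→a a: +{a}
  S: {a,b}  A: {b}  B: {a,b}  C: {a}
round 2:
  C via C→S C S: +{b}
  S: {a,b}  A: {b}  B: {a,b}  C: {a,b}
round 3: (stable)
  S: {a,b}  A: {b}  B: {a,b}  C: {a,b}

Compute FOLLOW by fixpoint:
initialize: $ ∈ FOLLOW(S)
[1]
  C→S C S: FOLLOW(S) ⊇ FIRST(C) = {a,b}; new: +{a,b}
  C→S C S: FOLLOW(C) ⊇ FIRST(S) = {a,b}; new: +{a,b}
  S→A B: FOLLOW(A) ⊇ FIRST(B) = {a,b}; new: +{a,b}
  S→A B: FOLLOW(B) ⊇ FOLLOW(S) ⊇ {$,a,b}; new: +{$,a,b}
  S→b C: FOLLOW(C) ⊇ FOLLOW(S) ⊇ {$,a,b}; new: +{$}
  FOLLOW[S]={$,a,b}  FOLLOW[A]={a,b}  FOLLOW[B]={$,a,b}  FOLLOW[C]={$,a,b}
[2] done
  FOLLOW[S]={$,a,b}  FOLLOW[A]={a,b}  FOLLOW[B]={$,a,b}  FOLLOW[C]={$,a,b}

FOLLOW(S) = ["$", "a", "b"]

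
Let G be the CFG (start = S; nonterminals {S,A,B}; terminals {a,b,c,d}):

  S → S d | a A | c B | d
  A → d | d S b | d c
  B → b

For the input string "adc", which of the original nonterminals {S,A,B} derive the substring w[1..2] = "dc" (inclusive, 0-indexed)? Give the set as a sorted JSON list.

CNF form of G:
  S -> S T0 | T2 B | T3 A | d
  A -> T0 T2 | T0 X4 | d
  B -> b
  T0 -> d
  T1 -> b
  T2 -> c
  T3 -> a
  X4 -> S T1

CYK fill, restricted to cells inside w[1..2]:
  cell(1,1) d: {A,S,T0}  orig:{A,S}
  cell(2,2) c: {T2}  orig:{}
  cell(1,2) dc: {A}

Original NTs in T[1,2] deriving "dc": ["A"]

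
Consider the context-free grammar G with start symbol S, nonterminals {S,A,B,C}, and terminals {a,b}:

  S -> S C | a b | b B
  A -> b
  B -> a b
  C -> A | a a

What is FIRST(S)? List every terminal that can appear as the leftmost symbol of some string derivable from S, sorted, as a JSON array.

FIRST iteration:
iter 1:
  A via A→b: +{b}
  B via B→a b: +{a}
  C via C→A: +{b}
  C via C→a a: +{a}
  S via S→a b: +{a}
  S via S→b B: +{b}
  FIRST[S]={a,b}  FIRST[A]={b}  FIRST[B]={a}  FIRST[C]={a,b}
iter 2: — fixpoint
  FIRST[S]={a,b}  FIRST[A]={b}  FIRST[B]={a}  FIRST[C]={a,b}

FIRST(S) = ["a", "b"]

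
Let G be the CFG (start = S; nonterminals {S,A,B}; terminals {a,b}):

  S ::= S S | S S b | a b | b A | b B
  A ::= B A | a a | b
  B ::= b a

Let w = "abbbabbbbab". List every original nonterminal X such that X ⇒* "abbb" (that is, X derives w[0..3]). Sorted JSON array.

CNF form of G:
  S -> S S | S X2 | T0 T1 | T1 A | T1 B
  A -> B A | T0 T0 | b
  B -> T1 T0
  T0 -> a
  T1 -> b
  X2 -> S T1

CYK fill, restricted to cells inside w[0..3]:
  [0..0]={T0}  "a"  orig:{}
  [1..1]={A,T1}  "b"  orig:{A}
  [2..2]={A,T1}  "b"  orig:{A}
  [3..3]={A,T1}  "b"  orig:{A}
  [0..1]={S}  "ab"
  [1..2]={S}  "bb"
  [2..3]={S}  "bb"
  [0..2]={X2}  "abb"  orig:{}
  [1..3]={X2}  "bbb"  orig:{}
  [0..3]={S}  "abbb"

Original NTs in T[0,3] deriving "abbb": ["S"]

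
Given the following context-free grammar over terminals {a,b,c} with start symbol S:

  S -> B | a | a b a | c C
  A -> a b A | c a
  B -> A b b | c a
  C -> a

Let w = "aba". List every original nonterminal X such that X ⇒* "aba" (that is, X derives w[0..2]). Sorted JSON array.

CNF form of G:
  S -> A X5 | T0 X6 | T2 C | T2 T0 | a
  A -> T0 X3 | T2 T0
  B -> A X4 | T2 T0
  C -> a
  T0 -> a
  T1 -> b
  T2 -> c
  X3 -> T1 A
  X4 -> T1 T1
  X5 -> T1 T1
  X6 -> T1 T0

CYK fill — only the sub-triangle for w[0..2]:
  [0..0]={C,S,T0}  "a"  orig:{C,S}
  [1..1]={T1}  "b"  orig:{}
  [2..2]={C,S,T0}  "a"  orig:{C,S}
  [0..1]=∅  "ab"
  [1..2]={X6}  "ba"  orig:{}
  [0..2]={S}  "aba"

Original NTs in T[0,2] deriving "aba": ["S"]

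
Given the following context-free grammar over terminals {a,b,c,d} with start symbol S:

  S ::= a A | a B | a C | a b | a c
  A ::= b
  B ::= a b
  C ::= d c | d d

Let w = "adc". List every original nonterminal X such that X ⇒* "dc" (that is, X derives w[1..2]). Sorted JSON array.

Convert to CNF:
  S -> T0 A | T0 B | T0 C | T0 T1 | T0 T3
  A -> b
  B -> T0 T1
  C -> T2 T2 | T2 T3
  T0 -> a
  T1 -> b
  T2 -> d
  T3 -> c

CYK table (by increasing span), restricted to cells inside w[1..2]:
  [1..1]={T2}  "d"  orig:{}
  [2..2]={T3}  "c"  orig:{}
  [1..2]={C}  "dc"

Original NTs in T[1,2] deriving "dc": ["C"]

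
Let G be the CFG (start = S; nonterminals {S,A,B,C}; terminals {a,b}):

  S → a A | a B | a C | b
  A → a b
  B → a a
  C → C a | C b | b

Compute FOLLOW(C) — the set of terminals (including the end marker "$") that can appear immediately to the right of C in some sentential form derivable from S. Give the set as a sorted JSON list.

FIRST sets, iterate to fixpoint:
pass 1:
  A via A→a b: +{a}
  B via B→a a: +{a}
  C via C→b: +{b}
  S via S→a A: +{a}
  S via S→b: +{b}
  FIRST(S)={a,b}  FIRST(A)={a}  FIRST(B)={a}  FIRST(C)={b}
pass 2: — fixpoint
  FIRST(S)={a,b}  FIRST(A)={a}  FIRST(B)={a}  FIRST(C)={b}

Compute FOLLOW by fixpoint:
FOLLOW(S) := {$}
round 1:
  C→C a: FOLLOW(C) ⊇ FIRST(a) = {a}; new: +{a}
  C→C b: FOLLOW(C) ⊇ FIRST(b) = {b}; new: +{b}
  S→a A: FOLLOW(A) ⊇ FOLLOW(S) ⊇ {$}; new: +{$}
  S→a B: FOLLOW(B) ⊇ FOLLOW(S) ⊇ {$}; new: +{$}
  S→a C: FOLLOW(C) ⊇ FOLLOW(S) ⊇ {$}; new: +{$}
  FOLLOW[S]={$}  FOLLOW[A]={$}  FOLLOW[B]={$}  FOLLOW[C]={$,a,b}
round 2: done
  FOLLOW[S]={$}  FOLLOW[A]={$}  FOLLOW[B]={$}  FOLLOW[C]={$,a,b}

FOLLOW(C) = ["$", "a", "b"]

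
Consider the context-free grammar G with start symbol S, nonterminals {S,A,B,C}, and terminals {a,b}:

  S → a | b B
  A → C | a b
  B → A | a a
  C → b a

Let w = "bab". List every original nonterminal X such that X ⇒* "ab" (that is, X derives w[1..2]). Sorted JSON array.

CNF form of G:
  S -> T1 B | a
  A -> T0 T1 | T1 T0
  B -> T0 T0 | T0 T1 | T1 T0
  C -> T1 T0
  T0 -> a
  T1 -> b

CYK fill — only the sub-triangle for w[1..2]:
  cell(1,1) a: {S,T0}  orig:{S}
  cell(2,2) b: {T1}  orig:{}
  cell(1,2) ab: {A,B}

Original NTs in T[1,2] deriving "ab": ["A", "B"]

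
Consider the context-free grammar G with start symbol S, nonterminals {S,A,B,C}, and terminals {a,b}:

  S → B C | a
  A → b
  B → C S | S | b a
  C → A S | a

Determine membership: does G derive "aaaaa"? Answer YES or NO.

Convert to CNF:
  S -> B C | a
  A -> b
  B -> B C | C S | T0 T1 | a
  C -> A S | a
  T0 -> b
  T1 -> a

CYK fill:
  cell(0,0) a: {B,C,S,T1}  orig:{B,C,S}
  cell(1,1) a: {B,C,S,T1}  orig:{B,C,S}
  cell(2,2) a: {B,C,S,T1}  orig:{B,C,S}
  cell(3,3) a: {B,C,S,T1}  orig:{B,C,S}
  cell(4,4) a: {B,C,S,T1}  orig:{B,C,S}
  cell(0,1) aa: {B,S}
  cell(1,2) aa: {B,S}
  cell(2,3) aa: {B,S}
  cell(3,4) aa: {B,S}
  cell(0,2) aaa: {B,S}
  cell(1,3) aaa: {B,S}
  cell(2,4) aaa: {B,S}
  cell(0,3) aaaa: {B,S}
  cell(1,4) aaaa: {B,S}
  cell(0,4) aaaaa: {B,S}

S ∈ T[0,4] ⇒ YES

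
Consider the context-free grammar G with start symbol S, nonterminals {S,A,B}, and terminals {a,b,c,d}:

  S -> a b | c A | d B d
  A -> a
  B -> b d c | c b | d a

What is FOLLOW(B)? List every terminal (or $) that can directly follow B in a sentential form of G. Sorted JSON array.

Compute FIRST by fixpoint:
iter 1:
  A via A→a: +{a}
  B via B→b d c: +{b}
  B via B→c b: +{c}
  B via B→d a: +{d}
  S via S→a b: +{a}
  S via S→c A: +{c}
  S via S→d B d: +{d}
  FIRST[S]={a,c,d}  FIRST[A]={a}  FIRST[B]={b,c,d}
iter 2: (stable)
  FIRST[S]={a,c,d}  FIRST[A]={a}  FIRST[B]={b,c,d}

FOLLOW sets:
initialize: $ ∈ FOLLOW(S)
round 1:
  S→c A: FOLLOW(A) ⊇ FOLLOW(S) ⊇ {$}; new: +{$}
  S→d B d: FOLLOW(B) ⊇ FIRST(d) = {d}; new: +{d}
  S: {$}  A: {$}  B: {d}
round 2: done
  S: {$}  A: {$}  B: {d}

FOLLOW(B) = ["d"]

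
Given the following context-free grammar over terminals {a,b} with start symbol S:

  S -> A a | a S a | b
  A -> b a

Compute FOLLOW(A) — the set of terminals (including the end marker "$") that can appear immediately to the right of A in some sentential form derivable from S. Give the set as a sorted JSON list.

FIRST sets, iterate to fixpoint:
round 1:
  A via A→b a: +{b}
  S via S→A a: +{b}
  S via S→a S a: +{a}
  S: {a,b}  A: {b}
round 2: done
  S: {a,b}  A: {b}

FOLLOW sets:
FOLLOW(S) := {$}
round 1:
  S→A a: FOLLOW(A) ⊇ FIRST(a) = {a}; new: +{a}
  S→a S a: FOLLOW(S) ⊇ FIRST(a) = {a}; new: +{a}
  S: {$,a}  A: {a}
round 2: (no change)
  S: {$,a}  A: {a}

FOLLOW(A) = ["a"]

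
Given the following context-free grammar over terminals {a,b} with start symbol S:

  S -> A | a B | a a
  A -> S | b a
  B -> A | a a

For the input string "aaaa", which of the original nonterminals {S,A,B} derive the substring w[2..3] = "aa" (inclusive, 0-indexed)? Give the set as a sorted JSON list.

Convert to CNF:
  S -> T0 B | T0 T0 | T1 T0
  A -> T0 B | T0 T0 | T1 T0
  B -> T0 B | T0 T0 | T1 T0
  T0 -> a
  T1 -> b

Fill CYK table bottom-up, restricted to cells inside w[2..3]:
  cell(2,2) a: {T0}  orig:{}
  cell(3,3) a: {T0}  orig:{}
  cell(2,3) aa: {A,B,S}

Original NTs in T[2,3] deriving "aa": ["A", "B", "S"]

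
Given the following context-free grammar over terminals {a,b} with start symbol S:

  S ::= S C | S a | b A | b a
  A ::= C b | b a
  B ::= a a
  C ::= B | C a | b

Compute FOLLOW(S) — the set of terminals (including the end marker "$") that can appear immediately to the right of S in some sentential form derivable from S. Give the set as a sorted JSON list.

FIRST iteration:
pass 1:
  A via A→b a: +{b}
  B via B→a a: +{a}
  C via C→B: +{a}
  C via C→b: +{b}
  S via S→b A: +{b}
  FIRST[S]={b}  FIRST[A]={b}  FIRST[B]={a}  FIRST[C]={a,b}
pass 2:
  A via A→C b: +{a}
  FIRST[S]={b}  FIRST[A]={a,b}  FIRST[B]={a}  FIRST[C]={a,b}
pass 3: (no change)
  FIRST[S]={b}  FIRST[A]={a,b}  FIRST[B]={a}  FIRST[C]={a,b}

Compute FOLLOW by fixpoint:
FOLLOW(S) := {$}
[1]
  A→C b: FOLLOW(C) ⊇ FIRST(b) = {b}; new: +{b}
  C→B: FOLLOW(B) ⊇ FOLLOW(C) ⊇ {b}; new: +{b}
  C→C a: FOLLOW(C) ⊇ FIRST(a) = {a}; new: +{a}
  S→S C: FOLLOW(S) ⊇ FIRST(C) = {a,b}; new: +{a,b}
  S→S C: FOLLOW(C) ⊇ FOLLOW(S) ⊇ {$,a,b}; new: +{$}
  S→b A: FOLLOW(A) ⊇ FOLLOW(S) ⊇ {$,a,b}; new: +{$,a,b}
  FOLLOW[S]={$,a,b}  FOLLOW[A]={$,a,b}  FOLLOW[B]={b}  FOLLOW[C]={$,a,b}
[2]
  C→B: FOLLOW(B) ⊇ FOLLOW(C) ⊇ {$,a,b}; new: +{$,a}
  FOLLOW[S]={$,a,b}  FOLLOW[A]={$,a,b}  FOLLOW[B]={$,a,b}  FOLLOW[C]={$,a,b}
[3] (no change)
  FOLLOW[S]={$,a,b}  FOLLOW[A]={$,a,b}  FOLLOW[B]={$,a,b}  FOLLOW[C]={$,a,b}

FOLLOW(S) = ["$", "a", "b"]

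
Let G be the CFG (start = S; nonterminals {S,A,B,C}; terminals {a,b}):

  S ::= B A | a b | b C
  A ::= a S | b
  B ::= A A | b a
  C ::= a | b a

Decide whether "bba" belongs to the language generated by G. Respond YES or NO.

CNF form of G:
  S -> B A | T0 T1 | T1 C
  A -> T0 S | b
  B -> A A | T1 T0
  C -> T1 T0 | a
  T0 -> a
  T1 -> b

CYK fill:
  T[0,0] 'b' = {A,T1}  orig:{A}
  T[1,1] 'b' = {A,T1}  orig:{A}
  T[2,2] 'a' = {C,T0}  orig:{C}
  T[0,1] 'bb' = {B}
  T[1,2] 'ba' = {B,C,S}
  T[0,2] 'bba' = {S}

S ∈ T[0,2] ⇒ YES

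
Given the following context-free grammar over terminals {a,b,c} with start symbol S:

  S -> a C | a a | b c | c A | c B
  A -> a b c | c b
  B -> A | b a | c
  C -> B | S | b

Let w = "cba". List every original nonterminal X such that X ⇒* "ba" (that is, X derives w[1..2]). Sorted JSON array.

CNF form of G:
  S -> T0 C | T0 T0 | T1 T2 | T2 A | T2 B
  A -> T0 X3 | T2 T1
  B -> T0 X4 | T1 T0 | T2 T1 | c
  C -> T0 C | T0 T0 | T0 X5 | T1 T0 | T1 T2 | T2 A | T2 B | T2 T1 | b | c
  T0 -> a
  T1 -> b
  T2 -> c
  X3 -> T1 T2
  X4 -> T1 T2
  X5 -> T1 T2

CYK fill (cells [i..j] with 1 ≤ i ≤ j ≤ 2 only):
  T[1,1] 'b' = {C,T1}  orig:{C}
  T[2,2] 'a' = {T0}  orig:{}
  T[1,2] 'ba' = {B,C}

Original NTs in T[1,2] deriving "ba": ["B", "C"]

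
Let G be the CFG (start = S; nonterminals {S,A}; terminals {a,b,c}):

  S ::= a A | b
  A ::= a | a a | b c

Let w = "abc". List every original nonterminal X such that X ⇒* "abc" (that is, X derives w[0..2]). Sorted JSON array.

Convert to CNF:
  S -> T0 A | b
  A -> T0 T0 | T1 T2 | a
  T0 -> a
  T1 -> b
  T2 -> c

CYK fill (cells [i..j] with 0 ≤ i ≤ j ≤ 2 only):
  cell(0,0) a: {A,T0}  orig:{A}
  cell(1,1) b: {S,T1}  orig:{S}
  cell(2,2) c: {T2}  orig:{}
  cell(0,1) ab: ∅
  cell(1,2) bc: {A}
  cell(0,2) abc: {S}

Original NTs in T[0,2] deriving "abc": ["S"]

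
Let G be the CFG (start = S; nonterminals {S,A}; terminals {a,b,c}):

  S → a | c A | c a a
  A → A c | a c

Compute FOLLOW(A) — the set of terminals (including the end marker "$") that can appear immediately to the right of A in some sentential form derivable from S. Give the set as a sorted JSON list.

FIRST iteration:
[1]
  A via A→a c: +{a}
  S via S→a: +{a}
  S via S→c A: +{c}
  FIRST(S)={a,c}  FIRST(A)={a}
[2] — fixpoint
  FIRST(S)={a,c}  FIRST(A)={a}

FOLLOW iteration:
FOLLOW(S) := {$}
iter 1:
  A→A c: FOLLOW(A) ⊇ FIRST(c) = {c}; new: +{c}
  S→c A: FOLLOW(A) ⊇ FOLLOW(S) ⊇ {$}; new: +{$}
  S: {$}  A: {$,c}
iter 2: — fixpoint
  S: {$}  A: {$,c}

FOLLOW(A) = ["$", "c"]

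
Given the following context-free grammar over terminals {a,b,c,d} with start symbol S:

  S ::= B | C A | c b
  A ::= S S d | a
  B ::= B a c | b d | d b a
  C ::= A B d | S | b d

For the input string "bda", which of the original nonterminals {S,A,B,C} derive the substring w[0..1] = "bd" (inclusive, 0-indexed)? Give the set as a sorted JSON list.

Convert to CNF:
  S -> B X10 | C A | T0 X11 | T2 T3 | T3 T0
  A -> S X4 | a
  B -> B X5 | T0 X6 | T3 T0
  C -> A X7 | B X8 | C A | T0 X9 | T2 T3 | T3 T0
  T0 -> d
  T1 -> a
  T2 -> c
  T3 -> b
  X4 -> S T0
  X5 -> T1 T2
  X6 -> T3 T1
  X7 -> B T0
  X8 -> T1 T2
  X9 -> T3 T1
  X10 -> T1 T2
  X11 -> T3 T1

CYK table (by increasing span), restricted to cells inside w[0..1]:
  cell(0,0) b: {T3}  orig:{}
  cell(1,1) d: {T0}  orig:{}
  cell(0,1) bd: {B,C,S}

Original NTs in T[0,1] deriving "bd": ["B", "C", "S"]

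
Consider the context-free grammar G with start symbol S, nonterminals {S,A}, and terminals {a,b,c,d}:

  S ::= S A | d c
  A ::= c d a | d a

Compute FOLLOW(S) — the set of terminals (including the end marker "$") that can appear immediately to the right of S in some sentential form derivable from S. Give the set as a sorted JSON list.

FIRST iteration:
pass 1:
  A via A→c d a: +{c}
  A via A→d a: +{d}
  S via S→d c: +{d}
  S: {d}  A: {c,d}
pass 2: — fixpoint
  S: {d}  A: {c,d}

Compute FOLLOW by fixpoint:
seed FOLLOW(S) with $
[1]
  S→S A: FOLLOW(S) ⊇ FIRST(A) = {c,d}; new: +{c,d}
  S→S A: FOLLOW(A) ⊇ FOLLOW(S) ⊇ {$,c,d}; new: +{$,c,d}
  FOLLOW[S]={$,c,d}  FOLLOW[A]={$,c,d}
[2] done
  FOLLOW[S]={$,c,d}  FOLLOW[A]={$,c,d}

FOLLOW(S) = ["$", "c", "d"]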